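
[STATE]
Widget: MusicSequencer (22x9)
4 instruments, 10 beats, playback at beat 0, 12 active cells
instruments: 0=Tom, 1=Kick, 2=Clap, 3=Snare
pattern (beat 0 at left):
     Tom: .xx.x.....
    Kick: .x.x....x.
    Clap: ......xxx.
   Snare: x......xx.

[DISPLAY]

      ▼123456789      
   Tom·██·█·····      
  Kick·█·█····█·      
  Clap······███·      
 Snare█······██·      
                      
                      
                      
                      


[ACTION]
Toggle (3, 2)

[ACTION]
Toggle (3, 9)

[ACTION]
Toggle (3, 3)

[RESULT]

      ▼123456789      
   Tom·██·█·····      
  Kick·█·█····█·      
  Clap······███·      
 Snare█·██···███      
                      
                      
                      
                      


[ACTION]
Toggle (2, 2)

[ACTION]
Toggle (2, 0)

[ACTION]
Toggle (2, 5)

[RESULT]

      ▼123456789      
   Tom·██·█·····      
  Kick·█·█····█·      
  Clap█·█··████·      
 Snare█·██···███      
                      
                      
                      
                      


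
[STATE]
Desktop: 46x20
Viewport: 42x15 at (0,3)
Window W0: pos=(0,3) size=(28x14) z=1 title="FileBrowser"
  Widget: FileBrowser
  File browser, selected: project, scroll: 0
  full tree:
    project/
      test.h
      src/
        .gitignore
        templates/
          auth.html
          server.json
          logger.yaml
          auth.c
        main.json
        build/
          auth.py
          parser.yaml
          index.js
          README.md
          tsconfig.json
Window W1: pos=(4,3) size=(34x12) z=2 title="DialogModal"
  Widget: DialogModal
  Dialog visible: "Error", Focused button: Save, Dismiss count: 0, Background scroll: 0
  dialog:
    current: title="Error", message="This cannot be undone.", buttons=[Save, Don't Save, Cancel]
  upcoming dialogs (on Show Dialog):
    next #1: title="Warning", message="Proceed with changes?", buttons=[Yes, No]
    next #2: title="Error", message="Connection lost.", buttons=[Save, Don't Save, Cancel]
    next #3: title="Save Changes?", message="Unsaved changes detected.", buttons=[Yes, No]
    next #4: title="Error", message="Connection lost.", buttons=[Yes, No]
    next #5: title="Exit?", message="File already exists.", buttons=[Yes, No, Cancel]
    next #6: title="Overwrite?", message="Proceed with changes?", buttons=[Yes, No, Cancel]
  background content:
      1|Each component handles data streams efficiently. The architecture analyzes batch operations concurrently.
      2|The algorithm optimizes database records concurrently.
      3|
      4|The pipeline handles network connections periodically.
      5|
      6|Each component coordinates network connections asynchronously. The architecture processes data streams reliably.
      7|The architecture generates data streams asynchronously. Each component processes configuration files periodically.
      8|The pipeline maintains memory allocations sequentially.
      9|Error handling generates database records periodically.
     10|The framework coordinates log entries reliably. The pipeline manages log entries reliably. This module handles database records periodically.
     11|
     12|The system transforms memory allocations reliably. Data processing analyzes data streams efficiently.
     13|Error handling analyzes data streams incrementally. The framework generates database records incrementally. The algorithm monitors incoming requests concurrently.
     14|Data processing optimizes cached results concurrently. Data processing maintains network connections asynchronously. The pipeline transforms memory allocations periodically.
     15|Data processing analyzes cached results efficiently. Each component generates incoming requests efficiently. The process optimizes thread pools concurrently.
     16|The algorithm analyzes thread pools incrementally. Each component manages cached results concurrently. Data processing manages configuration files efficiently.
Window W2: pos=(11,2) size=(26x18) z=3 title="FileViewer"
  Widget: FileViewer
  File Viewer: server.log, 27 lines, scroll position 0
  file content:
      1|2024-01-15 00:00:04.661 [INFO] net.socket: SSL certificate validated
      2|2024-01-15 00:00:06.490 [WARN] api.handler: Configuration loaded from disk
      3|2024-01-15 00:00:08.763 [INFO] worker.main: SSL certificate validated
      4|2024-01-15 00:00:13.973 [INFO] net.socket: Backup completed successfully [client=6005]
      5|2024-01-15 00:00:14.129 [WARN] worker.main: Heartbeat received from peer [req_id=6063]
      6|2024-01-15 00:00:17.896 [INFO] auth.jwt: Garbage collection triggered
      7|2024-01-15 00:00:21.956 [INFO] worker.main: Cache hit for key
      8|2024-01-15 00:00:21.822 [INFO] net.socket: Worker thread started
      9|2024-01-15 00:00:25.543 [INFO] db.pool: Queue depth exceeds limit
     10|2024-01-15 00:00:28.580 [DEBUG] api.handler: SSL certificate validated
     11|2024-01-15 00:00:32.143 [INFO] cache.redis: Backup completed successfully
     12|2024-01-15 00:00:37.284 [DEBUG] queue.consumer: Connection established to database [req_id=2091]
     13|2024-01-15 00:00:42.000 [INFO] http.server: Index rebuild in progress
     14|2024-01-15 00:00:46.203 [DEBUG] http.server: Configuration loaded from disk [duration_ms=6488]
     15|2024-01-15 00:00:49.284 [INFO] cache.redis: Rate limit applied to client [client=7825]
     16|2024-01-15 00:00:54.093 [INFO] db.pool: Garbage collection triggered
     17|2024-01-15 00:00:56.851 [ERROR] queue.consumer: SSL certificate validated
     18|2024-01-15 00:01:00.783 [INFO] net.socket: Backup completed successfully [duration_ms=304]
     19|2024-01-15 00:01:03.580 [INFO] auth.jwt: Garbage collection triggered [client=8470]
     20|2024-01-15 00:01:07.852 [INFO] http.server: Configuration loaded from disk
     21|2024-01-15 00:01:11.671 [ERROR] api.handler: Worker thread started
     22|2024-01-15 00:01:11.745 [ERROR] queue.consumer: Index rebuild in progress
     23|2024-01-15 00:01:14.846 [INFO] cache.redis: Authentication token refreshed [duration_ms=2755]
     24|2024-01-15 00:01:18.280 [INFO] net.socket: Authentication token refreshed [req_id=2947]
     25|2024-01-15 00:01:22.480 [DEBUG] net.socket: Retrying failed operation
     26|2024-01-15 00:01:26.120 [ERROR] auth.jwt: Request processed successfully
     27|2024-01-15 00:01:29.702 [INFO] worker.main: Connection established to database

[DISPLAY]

┏━━━┏━━━━━━┃ FileViewer             ┃┓    
┃ Fi┃ Dialo┠────────────────────────┨┃    
┠───┠──────┃2024-01-15 00:00:04.661▲┃┨    
┃> [┃Each c┃2024-01-15 00:00:06.490█┃┃    
┃   ┃Th┌───┃2024-01-15 00:00:08.763░┃┃    
┃   ┃  │   ┃2024-01-15 00:00:13.973░┃┃    
┃   ┃Th│  T┃2024-01-15 00:00:14.129░┃┃    
┃   ┃  │[Sa┃2024-01-15 00:00:17.896░┃┃    
┃   ┃Ea└───┃2024-01-15 00:00:21.956░┃┃    
┃   ┃The ar┃2024-01-15 00:00:21.822░┃┃    
┃   ┃The pi┃2024-01-15 00:00:25.543░┃┃    
┃   ┗━━━━━━┃2024-01-15 00:00:28.580░┃┛    
┃          ┃2024-01-15 00:00:32.143░┃     
┗━━━━━━━━━━┃2024-01-15 00:00:37.284░┃     
           ┃2024-01-15 00:00:42.000░┃     


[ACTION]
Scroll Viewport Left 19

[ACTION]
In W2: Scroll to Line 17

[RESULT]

┏━━━┏━━━━━━┃ FileViewer             ┃┓    
┃ Fi┃ Dialo┠────────────────────────┨┃    
┠───┠──────┃2024-01-15 00:00:46.203▲┃┨    
┃> [┃Each c┃2024-01-15 00:00:49.284░┃┃    
┃   ┃Th┌───┃2024-01-15 00:00:54.093░┃┃    
┃   ┃  │   ┃2024-01-15 00:00:56.851░┃┃    
┃   ┃Th│  T┃2024-01-15 00:01:00.783░┃┃    
┃   ┃  │[Sa┃2024-01-15 00:01:03.580░┃┃    
┃   ┃Ea└───┃2024-01-15 00:01:07.852░┃┃    
┃   ┃The ar┃2024-01-15 00:01:11.671░┃┃    
┃   ┃The pi┃2024-01-15 00:01:11.745░┃┃    
┃   ┗━━━━━━┃2024-01-15 00:01:14.846░┃┛    
┃          ┃2024-01-15 00:01:18.280░┃     
┗━━━━━━━━━━┃2024-01-15 00:01:22.480░┃     
           ┃2024-01-15 00:01:26.120█┃     


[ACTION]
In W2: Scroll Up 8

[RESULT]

┏━━━┏━━━━━━┃ FileViewer             ┃┓    
┃ Fi┃ Dialo┠────────────────────────┨┃    
┠───┠──────┃2024-01-15 00:00:17.896▲┃┨    
┃> [┃Each c┃2024-01-15 00:00:21.956░┃┃    
┃   ┃Th┌───┃2024-01-15 00:00:21.822░┃┃    
┃   ┃  │   ┃2024-01-15 00:00:25.543░┃┃    
┃   ┃Th│  T┃2024-01-15 00:00:28.580░┃┃    
┃   ┃  │[Sa┃2024-01-15 00:00:32.143█┃┃    
┃   ┃Ea└───┃2024-01-15 00:00:37.284░┃┃    
┃   ┃The ar┃2024-01-15 00:00:42.000░┃┃    
┃   ┃The pi┃2024-01-15 00:00:46.203░┃┃    
┃   ┗━━━━━━┃2024-01-15 00:00:49.284░┃┛    
┃          ┃2024-01-15 00:00:54.093░┃     
┗━━━━━━━━━━┃2024-01-15 00:00:56.851░┃     
           ┃2024-01-15 00:01:00.783░┃     


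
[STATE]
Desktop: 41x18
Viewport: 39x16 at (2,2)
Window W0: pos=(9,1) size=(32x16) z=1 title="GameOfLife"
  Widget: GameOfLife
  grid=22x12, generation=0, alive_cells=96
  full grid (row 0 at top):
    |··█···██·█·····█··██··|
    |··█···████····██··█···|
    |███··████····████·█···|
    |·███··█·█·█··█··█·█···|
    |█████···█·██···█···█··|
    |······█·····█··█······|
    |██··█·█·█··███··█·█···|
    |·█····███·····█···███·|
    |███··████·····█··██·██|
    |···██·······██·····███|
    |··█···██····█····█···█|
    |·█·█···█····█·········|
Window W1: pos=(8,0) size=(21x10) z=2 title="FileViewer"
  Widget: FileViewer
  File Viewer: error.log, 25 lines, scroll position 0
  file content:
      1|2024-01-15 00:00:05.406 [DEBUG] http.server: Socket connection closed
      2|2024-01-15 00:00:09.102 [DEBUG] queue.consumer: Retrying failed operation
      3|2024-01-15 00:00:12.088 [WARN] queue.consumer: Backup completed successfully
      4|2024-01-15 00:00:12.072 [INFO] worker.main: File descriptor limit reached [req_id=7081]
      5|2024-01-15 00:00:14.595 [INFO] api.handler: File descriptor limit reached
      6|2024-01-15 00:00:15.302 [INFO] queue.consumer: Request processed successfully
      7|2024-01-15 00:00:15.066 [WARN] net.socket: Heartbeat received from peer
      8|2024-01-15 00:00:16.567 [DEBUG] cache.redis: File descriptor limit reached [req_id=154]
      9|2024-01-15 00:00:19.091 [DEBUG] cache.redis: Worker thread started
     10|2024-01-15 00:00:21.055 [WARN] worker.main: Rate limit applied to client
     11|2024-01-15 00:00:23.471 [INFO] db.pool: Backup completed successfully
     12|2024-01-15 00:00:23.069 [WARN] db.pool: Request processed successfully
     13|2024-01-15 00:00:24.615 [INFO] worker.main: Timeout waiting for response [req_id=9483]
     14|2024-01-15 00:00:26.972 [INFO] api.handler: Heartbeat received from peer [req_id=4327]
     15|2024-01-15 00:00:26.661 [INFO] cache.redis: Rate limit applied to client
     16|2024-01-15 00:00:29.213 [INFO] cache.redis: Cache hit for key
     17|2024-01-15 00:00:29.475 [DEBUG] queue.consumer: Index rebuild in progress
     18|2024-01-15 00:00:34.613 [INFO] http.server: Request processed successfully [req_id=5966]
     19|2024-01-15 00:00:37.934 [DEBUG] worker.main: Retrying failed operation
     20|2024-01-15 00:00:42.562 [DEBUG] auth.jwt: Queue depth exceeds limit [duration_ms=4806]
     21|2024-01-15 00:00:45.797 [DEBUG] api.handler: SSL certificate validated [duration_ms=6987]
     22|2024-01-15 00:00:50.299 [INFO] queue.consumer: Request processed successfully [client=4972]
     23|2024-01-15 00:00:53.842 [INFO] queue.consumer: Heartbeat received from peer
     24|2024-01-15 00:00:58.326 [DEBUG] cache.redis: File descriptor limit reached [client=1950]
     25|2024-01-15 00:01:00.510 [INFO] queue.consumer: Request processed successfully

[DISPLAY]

      ┠───────────────────┨           ┃
      ┃2024-01-15 00:00:0▲┃───────────┨
      ┃2024-01-15 00:00:0█┃           ┃
      ┃2024-01-15 00:00:1░┃█··        ┃
      ┃2024-01-15 00:00:1░┃···        ┃
      ┃2024-01-15 00:00:1░┃···        ┃
      ┃2024-01-15 00:00:1▼┃···        ┃
      ┗━━━━━━━━━━━━━━━━━━━┛█··        ┃
       ┃······█·····█··█······        ┃
       ┃██··█·█·█··███··█·█···        ┃
       ┃·█····███·····█···███·        ┃
       ┃███··████·····█··██·██        ┃
       ┃···██·······██·····███        ┃
       ┃··█···██····█····█···█        ┃
       ┗━━━━━━━━━━━━━━━━━━━━━━━━━━━━━━┛
                                       


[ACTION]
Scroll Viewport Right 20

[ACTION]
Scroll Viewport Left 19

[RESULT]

        ┠───────────────────┨          
        ┃2024-01-15 00:00:0▲┃──────────
        ┃2024-01-15 00:00:0█┃          
        ┃2024-01-15 00:00:1░┃█··       
        ┃2024-01-15 00:00:1░┃···       
        ┃2024-01-15 00:00:1░┃···       
        ┃2024-01-15 00:00:1▼┃···       
        ┗━━━━━━━━━━━━━━━━━━━┛█··       
         ┃······█·····█··█······       
         ┃██··█·█·█··███··█·█···       
         ┃·█····███·····█···███·       
         ┃███··████·····█··██·██       
         ┃···██·······██·····███       
         ┃··█···██····█····█···█       
         ┗━━━━━━━━━━━━━━━━━━━━━━━━━━━━━
                                       


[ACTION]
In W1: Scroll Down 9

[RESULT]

        ┠───────────────────┨          
        ┃2024-01-15 00:00:2▲┃──────────
        ┃2024-01-15 00:00:2░┃          
        ┃2024-01-15 00:00:2█┃█··       
        ┃2024-01-15 00:00:2░┃···       
        ┃2024-01-15 00:00:2░┃···       
        ┃2024-01-15 00:00:2▼┃···       
        ┗━━━━━━━━━━━━━━━━━━━┛█··       
         ┃······█·····█··█······       
         ┃██··█·█·█··███··█·█···       
         ┃·█····███·····█···███·       
         ┃███··████·····█··██·██       
         ┃···██·······██·····███       
         ┃··█···██····█····█···█       
         ┗━━━━━━━━━━━━━━━━━━━━━━━━━━━━━
                                       


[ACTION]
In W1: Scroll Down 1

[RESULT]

        ┠───────────────────┨          
        ┃2024-01-15 00:00:2▲┃──────────
        ┃2024-01-15 00:00:2░┃          
        ┃2024-01-15 00:00:2░┃█··       
        ┃2024-01-15 00:00:2█┃···       
        ┃2024-01-15 00:00:2░┃···       
        ┃2024-01-15 00:00:2▼┃···       
        ┗━━━━━━━━━━━━━━━━━━━┛█··       
         ┃······█·····█··█······       
         ┃██··█·█·█··███··█·█···       
         ┃·█····███·····█···███·       
         ┃███··████·····█··██·██       
         ┃···██·······██·····███       
         ┃··█···██····█····█···█       
         ┗━━━━━━━━━━━━━━━━━━━━━━━━━━━━━
                                       


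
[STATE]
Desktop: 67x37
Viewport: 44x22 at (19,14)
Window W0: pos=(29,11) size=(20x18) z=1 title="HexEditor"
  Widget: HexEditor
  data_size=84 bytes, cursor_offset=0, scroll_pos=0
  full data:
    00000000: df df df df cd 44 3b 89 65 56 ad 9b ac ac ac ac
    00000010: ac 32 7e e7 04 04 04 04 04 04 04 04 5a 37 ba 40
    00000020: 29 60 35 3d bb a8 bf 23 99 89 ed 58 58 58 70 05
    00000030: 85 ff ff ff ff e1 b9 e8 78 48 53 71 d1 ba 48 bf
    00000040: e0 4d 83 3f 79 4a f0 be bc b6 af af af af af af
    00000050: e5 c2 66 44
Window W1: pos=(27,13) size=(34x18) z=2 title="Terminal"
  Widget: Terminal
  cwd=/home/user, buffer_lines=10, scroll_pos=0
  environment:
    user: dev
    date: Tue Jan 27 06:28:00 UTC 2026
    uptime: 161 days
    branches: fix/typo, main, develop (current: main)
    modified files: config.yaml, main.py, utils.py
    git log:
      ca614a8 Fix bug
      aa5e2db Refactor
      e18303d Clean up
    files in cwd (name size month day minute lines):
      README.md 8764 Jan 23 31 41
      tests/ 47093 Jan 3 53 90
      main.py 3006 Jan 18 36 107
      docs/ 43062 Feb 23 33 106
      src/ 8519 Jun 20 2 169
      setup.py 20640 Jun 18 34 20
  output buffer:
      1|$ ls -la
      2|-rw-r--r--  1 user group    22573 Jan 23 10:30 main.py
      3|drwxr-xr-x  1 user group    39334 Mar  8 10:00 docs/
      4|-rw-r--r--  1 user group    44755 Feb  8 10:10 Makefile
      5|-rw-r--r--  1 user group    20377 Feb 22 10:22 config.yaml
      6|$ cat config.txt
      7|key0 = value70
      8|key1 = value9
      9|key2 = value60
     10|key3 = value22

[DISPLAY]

        ┃ Terminal                       ┃  
        ┠────────────────────────────────┨  
        ┃$ ls -la                        ┃  
        ┃-rw-r--r--  1 user group    2257┃  
        ┃drwxr-xr-x  1 user group    3933┃  
        ┃-rw-r--r--  1 user group    4475┃  
        ┃-rw-r--r--  1 user group    2037┃  
        ┃$ cat config.txt                ┃  
        ┃key0 = value70                  ┃  
        ┃key1 = value9                   ┃  
        ┃key2 = value60                  ┃  
        ┃key3 = value22                  ┃  
        ┃$ █                             ┃  
        ┃                                ┃  
        ┃                                ┃  
        ┃                                ┃  
        ┗━━━━━━━━━━━━━━━━━━━━━━━━━━━━━━━━┛  
                                            
                                            
                                            
                                            
                                            


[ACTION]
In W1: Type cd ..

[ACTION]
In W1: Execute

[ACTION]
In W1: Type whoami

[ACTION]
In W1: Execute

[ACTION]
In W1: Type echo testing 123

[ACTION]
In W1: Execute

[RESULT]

        ┃ Terminal                       ┃  
        ┠────────────────────────────────┨  
        ┃-rw-r--r--  1 user group    4475┃  
        ┃-rw-r--r--  1 user group    2037┃  
        ┃$ cat config.txt                ┃  
        ┃key0 = value70                  ┃  
        ┃key1 = value9                   ┃  
        ┃key2 = value60                  ┃  
        ┃key3 = value22                  ┃  
        ┃$ cd ..                         ┃  
        ┃                                ┃  
        ┃$ whoami                        ┃  
        ┃dev                             ┃  
        ┃$ echo testing 123              ┃  
        ┃testing 123                     ┃  
        ┃$ █                             ┃  
        ┗━━━━━━━━━━━━━━━━━━━━━━━━━━━━━━━━┛  
                                            
                                            
                                            
                                            
                                            


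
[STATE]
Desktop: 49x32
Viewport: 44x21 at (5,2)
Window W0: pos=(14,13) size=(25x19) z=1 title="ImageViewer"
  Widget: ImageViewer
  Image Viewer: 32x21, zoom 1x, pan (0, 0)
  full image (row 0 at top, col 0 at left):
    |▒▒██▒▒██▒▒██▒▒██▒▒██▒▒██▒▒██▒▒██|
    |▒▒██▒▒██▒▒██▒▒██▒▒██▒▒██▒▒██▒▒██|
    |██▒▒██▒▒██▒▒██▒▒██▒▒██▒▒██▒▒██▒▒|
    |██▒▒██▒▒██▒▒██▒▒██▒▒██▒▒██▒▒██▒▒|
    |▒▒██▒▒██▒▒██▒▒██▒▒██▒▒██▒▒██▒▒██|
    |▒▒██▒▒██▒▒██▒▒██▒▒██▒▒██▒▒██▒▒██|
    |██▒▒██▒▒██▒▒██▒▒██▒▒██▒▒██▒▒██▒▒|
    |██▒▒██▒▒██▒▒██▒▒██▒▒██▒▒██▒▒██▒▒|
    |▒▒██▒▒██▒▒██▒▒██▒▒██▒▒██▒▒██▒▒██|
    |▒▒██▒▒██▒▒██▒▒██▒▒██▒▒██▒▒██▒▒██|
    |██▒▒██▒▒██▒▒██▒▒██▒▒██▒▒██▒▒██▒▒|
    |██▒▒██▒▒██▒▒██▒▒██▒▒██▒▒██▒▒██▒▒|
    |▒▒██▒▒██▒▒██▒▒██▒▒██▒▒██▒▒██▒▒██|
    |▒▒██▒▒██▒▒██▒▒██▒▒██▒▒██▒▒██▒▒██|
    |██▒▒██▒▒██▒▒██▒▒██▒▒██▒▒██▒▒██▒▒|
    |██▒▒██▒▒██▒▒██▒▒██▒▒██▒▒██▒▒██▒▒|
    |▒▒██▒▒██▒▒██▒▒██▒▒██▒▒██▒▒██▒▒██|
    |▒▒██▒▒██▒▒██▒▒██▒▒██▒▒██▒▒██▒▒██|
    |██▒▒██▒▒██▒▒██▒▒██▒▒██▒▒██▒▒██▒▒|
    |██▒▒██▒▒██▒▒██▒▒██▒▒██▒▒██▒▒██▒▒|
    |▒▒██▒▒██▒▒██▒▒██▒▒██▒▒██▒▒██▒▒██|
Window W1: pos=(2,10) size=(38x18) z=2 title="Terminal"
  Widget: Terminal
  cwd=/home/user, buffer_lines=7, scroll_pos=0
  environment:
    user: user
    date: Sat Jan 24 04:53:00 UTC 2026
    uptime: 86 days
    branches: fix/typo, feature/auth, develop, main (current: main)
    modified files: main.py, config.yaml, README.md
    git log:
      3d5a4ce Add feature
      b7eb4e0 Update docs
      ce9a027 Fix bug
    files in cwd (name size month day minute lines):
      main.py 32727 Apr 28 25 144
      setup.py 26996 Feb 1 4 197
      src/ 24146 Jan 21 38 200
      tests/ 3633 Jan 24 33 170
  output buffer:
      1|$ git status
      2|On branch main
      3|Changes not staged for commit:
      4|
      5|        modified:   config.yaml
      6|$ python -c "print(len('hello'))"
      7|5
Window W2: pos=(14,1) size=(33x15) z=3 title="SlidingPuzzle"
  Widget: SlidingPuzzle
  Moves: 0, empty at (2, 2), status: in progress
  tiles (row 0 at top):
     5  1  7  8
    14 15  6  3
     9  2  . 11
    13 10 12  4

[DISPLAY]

         ┃ SlidingPuzzle                 ┃  
         ┠───────────────────────────────┨  
         ┃┌────┬────┬────┬────┐          ┃  
         ┃│  5 │  1 │  7 │  8 │          ┃  
         ┃├────┼────┼────┼────┤          ┃  
         ┃│ 14 │ 15 │  6 │  3 │          ┃  
         ┃├────┼────┼────┼────┤          ┃  
         ┃│  9 │  2 │    │ 11 │          ┃  
━━━━━━━━━┃├────┼────┼────┼────┤          ┃  
erminal  ┃│ 13 │ 10 │ 12 │  4 │          ┃  
─────────┃└────┴────┴────┴────┘          ┃  
git statu┃Moves: 0                       ┃  
 branch m┃                               ┃  
anges not┗━━━━━━━━━━━━━━━━━━━━━━━━━━━━━━━┛  
                                  ┃         
      modified:   config.yaml     ┃         
python -c "print(len('hello'))"   ┃         
                                  ┃         
█                                 ┃         
                                  ┃         
                                  ┃         


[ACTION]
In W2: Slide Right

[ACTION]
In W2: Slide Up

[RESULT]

         ┃ SlidingPuzzle                 ┃  
         ┠───────────────────────────────┨  
         ┃┌────┬────┬────┬────┐          ┃  
         ┃│  5 │  1 │  7 │  8 │          ┃  
         ┃├────┼────┼────┼────┤          ┃  
         ┃│ 14 │ 15 │  6 │  3 │          ┃  
         ┃├────┼────┼────┼────┤          ┃  
         ┃│  9 │ 10 │  2 │ 11 │          ┃  
━━━━━━━━━┃├────┼────┼────┼────┤          ┃  
erminal  ┃│ 13 │    │ 12 │  4 │          ┃  
─────────┃└────┴────┴────┴────┘          ┃  
git statu┃Moves: 2                       ┃  
 branch m┃                               ┃  
anges not┗━━━━━━━━━━━━━━━━━━━━━━━━━━━━━━━┛  
                                  ┃         
      modified:   config.yaml     ┃         
python -c "print(len('hello'))"   ┃         
                                  ┃         
█                                 ┃         
                                  ┃         
                                  ┃         


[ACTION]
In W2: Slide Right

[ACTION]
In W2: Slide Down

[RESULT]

         ┃ SlidingPuzzle                 ┃  
         ┠───────────────────────────────┨  
         ┃┌────┬────┬────┬────┐          ┃  
         ┃│  5 │  1 │  7 │  8 │          ┃  
         ┃├────┼────┼────┼────┤          ┃  
         ┃│ 14 │ 15 │  6 │  3 │          ┃  
         ┃├────┼────┼────┼────┤          ┃  
         ┃│    │ 10 │  2 │ 11 │          ┃  
━━━━━━━━━┃├────┼────┼────┼────┤          ┃  
erminal  ┃│  9 │ 13 │ 12 │  4 │          ┃  
─────────┃└────┴────┴────┴────┘          ┃  
git statu┃Moves: 4                       ┃  
 branch m┃                               ┃  
anges not┗━━━━━━━━━━━━━━━━━━━━━━━━━━━━━━━┛  
                                  ┃         
      modified:   config.yaml     ┃         
python -c "print(len('hello'))"   ┃         
                                  ┃         
█                                 ┃         
                                  ┃         
                                  ┃         


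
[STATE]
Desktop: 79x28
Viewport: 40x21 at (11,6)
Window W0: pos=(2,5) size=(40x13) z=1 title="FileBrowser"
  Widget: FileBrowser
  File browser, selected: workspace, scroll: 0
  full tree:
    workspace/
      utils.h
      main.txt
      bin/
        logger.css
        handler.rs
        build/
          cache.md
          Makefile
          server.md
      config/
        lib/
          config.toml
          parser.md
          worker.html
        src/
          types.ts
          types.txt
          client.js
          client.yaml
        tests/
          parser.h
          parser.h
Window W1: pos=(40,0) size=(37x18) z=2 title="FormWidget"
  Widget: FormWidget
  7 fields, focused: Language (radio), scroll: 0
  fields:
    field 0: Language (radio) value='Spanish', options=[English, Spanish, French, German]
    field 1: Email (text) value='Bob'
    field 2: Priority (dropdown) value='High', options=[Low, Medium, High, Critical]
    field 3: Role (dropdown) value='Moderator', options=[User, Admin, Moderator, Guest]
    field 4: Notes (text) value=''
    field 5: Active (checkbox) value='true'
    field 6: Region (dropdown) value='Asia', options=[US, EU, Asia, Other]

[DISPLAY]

wser                         ┃  Role:   
─────────────────────────────┃  Notes:  
rkspace/                     ┃  Active: 
s.h                          ┃  Region: 
.txt                         ┃          
bin/                         ┃          
config/                      ┃          
                             ┃          
                             ┃          
                             ┃          
                             ┃          
━━━━━━━━━━━━━━━━━━━━━━━━━━━━━┗━━━━━━━━━━
                                        
                                        
                                        
                                        
                                        
                                        
                                        
                                        
                                        


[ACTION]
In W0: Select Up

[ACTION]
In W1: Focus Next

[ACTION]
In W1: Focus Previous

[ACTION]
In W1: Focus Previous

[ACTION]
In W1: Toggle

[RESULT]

wser                         ┃  Role:   
─────────────────────────────┃  Notes:  
rkspace/                     ┃  Active: 
s.h                          ┃> Region: 
.txt                         ┃          
bin/                         ┃          
config/                      ┃          
                             ┃          
                             ┃          
                             ┃          
                             ┃          
━━━━━━━━━━━━━━━━━━━━━━━━━━━━━┗━━━━━━━━━━
                                        
                                        
                                        
                                        
                                        
                                        
                                        
                                        
                                        


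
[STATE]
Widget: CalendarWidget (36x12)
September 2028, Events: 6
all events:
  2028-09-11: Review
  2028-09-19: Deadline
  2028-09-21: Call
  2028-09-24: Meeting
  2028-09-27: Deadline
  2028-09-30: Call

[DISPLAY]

           September 2028           
Mo Tu We Th Fr Sa Su                
             1  2  3                
 4  5  6  7  8  9 10                
11* 12 13 14 15 16 17               
18 19* 20 21* 22 23 24*             
25 26 27* 28 29 30*                 
                                    
                                    
                                    
                                    
                                    


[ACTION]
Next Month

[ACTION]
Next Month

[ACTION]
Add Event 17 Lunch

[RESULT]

           November 2028            
Mo Tu We Th Fr Sa Su                
       1  2  3  4  5                
 6  7  8  9 10 11 12                
13 14 15 16 17* 18 19               
20 21 22 23 24 25 26                
27 28 29 30                         
                                    
                                    
                                    
                                    
                                    


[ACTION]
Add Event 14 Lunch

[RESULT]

           November 2028            
Mo Tu We Th Fr Sa Su                
       1  2  3  4  5                
 6  7  8  9 10 11 12                
13 14* 15 16 17* 18 19              
20 21 22 23 24 25 26                
27 28 29 30                         
                                    
                                    
                                    
                                    
                                    


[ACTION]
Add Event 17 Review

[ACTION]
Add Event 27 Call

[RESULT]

           November 2028            
Mo Tu We Th Fr Sa Su                
       1  2  3  4  5                
 6  7  8  9 10 11 12                
13 14* 15 16 17* 18 19              
20 21 22 23 24 25 26                
27* 28 29 30                        
                                    
                                    
                                    
                                    
                                    


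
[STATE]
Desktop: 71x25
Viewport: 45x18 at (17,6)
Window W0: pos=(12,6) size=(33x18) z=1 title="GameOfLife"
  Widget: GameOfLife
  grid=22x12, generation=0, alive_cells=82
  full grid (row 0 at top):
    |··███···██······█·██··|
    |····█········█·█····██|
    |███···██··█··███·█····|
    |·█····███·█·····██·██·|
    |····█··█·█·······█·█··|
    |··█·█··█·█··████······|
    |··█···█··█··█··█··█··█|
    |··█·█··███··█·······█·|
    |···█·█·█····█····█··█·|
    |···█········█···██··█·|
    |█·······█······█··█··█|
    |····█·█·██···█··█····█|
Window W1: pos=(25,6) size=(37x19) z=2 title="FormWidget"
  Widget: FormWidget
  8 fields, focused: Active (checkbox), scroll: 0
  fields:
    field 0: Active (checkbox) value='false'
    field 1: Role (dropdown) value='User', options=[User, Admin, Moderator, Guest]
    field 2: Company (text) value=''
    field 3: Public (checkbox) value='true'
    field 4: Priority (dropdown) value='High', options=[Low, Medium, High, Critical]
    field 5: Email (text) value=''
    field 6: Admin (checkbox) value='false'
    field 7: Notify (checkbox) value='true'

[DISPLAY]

━━━━━━━━┏━━━━━━━━━━━━━━━━━━━━━━━━━━━━━━━━━━━┓
eOfLife ┃ FormWidget                        ┃
────────┠───────────────────────────────────┨
 0      ┃> Active:     [ ]                  ┃
█···██··┃  Role:       [User              ▼]┃
█·······┃  Company:    [                   ]┃
··██··█·┃  Public:     [x]                  ┃
··███·█·┃  Priority:   [High              ▼]┃
█··█·█··┃  Email:      [                   ]┃
█··█·█··┃  Admin:      [ ]                  ┃
··█··█··┃  Notify:     [x]                  ┃
█··███··┃                                   ┃
·█·█····┃                                   ┃
········┃                                   ┃
····█···┃                                   ┃
█·█·██··┃                                   ┃
        ┃                                   ┃
━━━━━━━━┃                                   ┃


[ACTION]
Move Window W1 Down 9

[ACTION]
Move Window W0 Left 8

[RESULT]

━━━━━━━━┏━━━━━━━━━━━━━━━━━━━━━━━━━━━━━━━━━━━┓
        ┃ FormWidget                        ┃
────────┠───────────────────────────────────┨
        ┃> Active:     [ ]                  ┃
····█·██┃  Role:       [User              ▼]┃
·█·█····┃  Company:    [                   ]┃
·███·█··┃  Public:     [x]                  ┃
····██·█┃  Priority:   [High              ▼]┃
·····█·█┃  Email:      [                   ]┃
████····┃  Admin:      [ ]                  ┃
█··█··█·┃  Notify:     [x]                  ┃
█·······┃                                   ┃
█····█··┃                                   ┃
█···██··┃                                   ┃
···█··█·┃                                   ┃
·█··█···┃                                   ┃
        ┃                                   ┃
━━━━━━━━┃                                   ┃


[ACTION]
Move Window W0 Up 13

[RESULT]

·███·█··┏━━━━━━━━━━━━━━━━━━━━━━━━━━━━━━━━━━━┓
····██·█┃ FormWidget                        ┃
·····█·█┠───────────────────────────────────┨
████····┃> Active:     [ ]                  ┃
█··█··█·┃  Role:       [User              ▼]┃
█·······┃  Company:    [                   ]┃
█····█··┃  Public:     [x]                  ┃
█···██··┃  Priority:   [High              ▼]┃
···█··█·┃  Email:      [                   ]┃
·█··█···┃  Admin:      [ ]                  ┃
        ┃  Notify:     [x]                  ┃
━━━━━━━━┃                                   ┃
        ┃                                   ┃
        ┃                                   ┃
        ┃                                   ┃
        ┃                                   ┃
        ┃                                   ┃
        ┃                                   ┃


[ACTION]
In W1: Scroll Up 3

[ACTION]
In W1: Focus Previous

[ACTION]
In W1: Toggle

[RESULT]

·███·█··┏━━━━━━━━━━━━━━━━━━━━━━━━━━━━━━━━━━━┓
····██·█┃ FormWidget                        ┃
·····█·█┠───────────────────────────────────┨
████····┃  Active:     [ ]                  ┃
█··█··█·┃  Role:       [User              ▼]┃
█·······┃  Company:    [                   ]┃
█····█··┃  Public:     [x]                  ┃
█···██··┃  Priority:   [High              ▼]┃
···█··█·┃  Email:      [                   ]┃
·█··█···┃  Admin:      [ ]                  ┃
        ┃> Notify:     [ ]                  ┃
━━━━━━━━┃                                   ┃
        ┃                                   ┃
        ┃                                   ┃
        ┃                                   ┃
        ┃                                   ┃
        ┃                                   ┃
        ┃                                   ┃
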